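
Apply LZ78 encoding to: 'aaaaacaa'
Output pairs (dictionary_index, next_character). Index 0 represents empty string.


LZ78 encoding steps:
Dictionary: {0: ''}
Step 1: w='' (idx 0), next='a' -> output (0, 'a'), add 'a' as idx 1
Step 2: w='a' (idx 1), next='a' -> output (1, 'a'), add 'aa' as idx 2
Step 3: w='aa' (idx 2), next='c' -> output (2, 'c'), add 'aac' as idx 3
Step 4: w='aa' (idx 2), end of input -> output (2, '')


Encoded: [(0, 'a'), (1, 'a'), (2, 'c'), (2, '')]


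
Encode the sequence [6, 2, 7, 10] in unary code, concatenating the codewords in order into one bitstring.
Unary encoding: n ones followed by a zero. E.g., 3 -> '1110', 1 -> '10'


Encode each number as n ones followed by a terminating 0:
  6 -> 1111110 (7 bits)
  2 -> 110 (3 bits)
  7 -> 11111110 (8 bits)
  10 -> 11111111110 (11 bits)
Total length = 7 + 3 + 8 + 11 = 29 bits.

Unary([6, 2, 7, 10]) = 11111101101111111011111111110 (29 bits)


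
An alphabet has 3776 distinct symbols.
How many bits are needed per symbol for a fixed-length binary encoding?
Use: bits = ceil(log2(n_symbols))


log2(3776) = 11.8826
Bracket: 2^11 = 2048 < 3776 <= 2^12 = 4096
So ceil(log2(3776)) = 12

bits = ceil(log2(3776)) = ceil(11.8826) = 12 bits


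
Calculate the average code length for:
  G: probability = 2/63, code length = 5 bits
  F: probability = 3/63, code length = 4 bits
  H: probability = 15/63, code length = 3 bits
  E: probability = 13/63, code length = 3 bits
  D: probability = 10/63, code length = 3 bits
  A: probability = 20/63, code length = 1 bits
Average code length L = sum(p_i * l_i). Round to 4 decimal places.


Weighted contributions p_i * l_i:
  G: (2/63) * 5 = 10/63
  F: (3/63) * 4 = 12/63
  H: (15/63) * 3 = 45/63
  E: (13/63) * 3 = 39/63
  D: (10/63) * 3 = 30/63
  A: (20/63) * 1 = 20/63
Sum = (10 + 12 + 45 + 39 + 30 + 20)/63 = 156/63

L = 156/63 = 2.4762 bits/symbol


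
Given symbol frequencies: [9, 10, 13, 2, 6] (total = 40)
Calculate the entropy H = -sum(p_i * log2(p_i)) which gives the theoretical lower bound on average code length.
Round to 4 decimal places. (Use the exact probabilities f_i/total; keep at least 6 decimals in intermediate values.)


Per-symbol terms -p_i * log2(p_i) with p_i = f_i/40:
  p = 9/40 = 0.225000: log2(p) = -2.152003, -p*log2(p) = 0.484201
  p = 10/40 = 0.250000: log2(p) = -2.000000, -p*log2(p) = 0.500000
  p = 13/40 = 0.325000: log2(p) = -1.621488, -p*log2(p) = 0.526984
  p = 2/40 = 0.050000: log2(p) = -4.321928, -p*log2(p) = 0.216096
  p = 6/40 = 0.150000: log2(p) = -2.736966, -p*log2(p) = 0.410545
H = 0.484201 + 0.500000 + 0.526984 + 0.216096 + 0.410545 = 2.137826

H = 2.1378 bits/symbol


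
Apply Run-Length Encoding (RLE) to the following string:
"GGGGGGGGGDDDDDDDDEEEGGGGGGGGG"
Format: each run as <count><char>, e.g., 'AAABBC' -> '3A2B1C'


Scanning runs left to right:
  i=0: run of 'G' x 9 -> '9G'
  i=9: run of 'D' x 8 -> '8D'
  i=17: run of 'E' x 3 -> '3E'
  i=20: run of 'G' x 9 -> '9G'

RLE = 9G8D3E9G


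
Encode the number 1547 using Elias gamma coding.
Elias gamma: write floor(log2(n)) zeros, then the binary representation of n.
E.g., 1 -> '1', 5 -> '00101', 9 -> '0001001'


num_bits = floor(log2(1547)) + 1 = 11
leading_zeros = num_bits - 1 = 10
binary(1547) = 11000001011

Elias gamma(1547) = '0000000000' + '11000001011' = 000000000011000001011 (21 bits)


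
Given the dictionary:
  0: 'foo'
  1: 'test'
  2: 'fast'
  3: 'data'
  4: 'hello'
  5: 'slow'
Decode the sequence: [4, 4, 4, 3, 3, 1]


Look up each index in the dictionary:
  4 -> 'hello'
  4 -> 'hello'
  4 -> 'hello'
  3 -> 'data'
  3 -> 'data'
  1 -> 'test'

Decoded: "hello hello hello data data test"


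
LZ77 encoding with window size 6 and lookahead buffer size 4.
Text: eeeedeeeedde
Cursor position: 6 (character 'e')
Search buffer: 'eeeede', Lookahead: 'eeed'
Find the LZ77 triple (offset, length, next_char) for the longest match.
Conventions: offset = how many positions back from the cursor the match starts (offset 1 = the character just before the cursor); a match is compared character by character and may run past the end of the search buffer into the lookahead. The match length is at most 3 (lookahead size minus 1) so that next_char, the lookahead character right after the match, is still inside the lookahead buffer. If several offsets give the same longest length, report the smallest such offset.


Try each offset into the search buffer:
  offset=1 (pos 5, char 'e'): match length 3
  offset=2 (pos 4, char 'd'): match length 0
  offset=3 (pos 3, char 'e'): match length 1
  offset=4 (pos 2, char 'e'): match length 2
  offset=5 (pos 1, char 'e'): match length 3
  offset=6 (pos 0, char 'e'): match length 3
Longest match has length 3, found at offsets 1, 5, 6; take the smallest, offset 1.
next_char = character at position 6 + 3 = 9 -> 'd'

Best match: offset=1, length=3 (matching 'eee' starting at position 5)
LZ77 triple: (1, 3, 'd')


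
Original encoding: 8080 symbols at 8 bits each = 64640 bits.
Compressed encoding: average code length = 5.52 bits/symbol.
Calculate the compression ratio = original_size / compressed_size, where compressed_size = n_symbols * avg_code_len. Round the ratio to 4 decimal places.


original_size = n_symbols * orig_bits = 8080 * 8 = 64640 bits
compressed_size = n_symbols * avg_code_len = 8080 * 5.52 = 44601.6 bits
ratio = original_size / compressed_size = 64640 / 44601.6 = 1.4493

Compression ratio = 1.4493


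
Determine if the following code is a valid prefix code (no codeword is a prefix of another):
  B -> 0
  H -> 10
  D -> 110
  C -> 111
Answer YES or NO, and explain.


Checking each pair (does one codeword prefix another?):
  B='0' vs H='10': no prefix
  B='0' vs D='110': no prefix
  B='0' vs C='111': no prefix
  H='10' vs B='0': no prefix
  H='10' vs D='110': no prefix
  H='10' vs C='111': no prefix
  D='110' vs B='0': no prefix
  D='110' vs H='10': no prefix
  D='110' vs C='111': no prefix
  C='111' vs B='0': no prefix
  C='111' vs H='10': no prefix
  C='111' vs D='110': no prefix
No violation found over all pairs.

YES -- this is a valid prefix code. No codeword is a prefix of any other codeword.


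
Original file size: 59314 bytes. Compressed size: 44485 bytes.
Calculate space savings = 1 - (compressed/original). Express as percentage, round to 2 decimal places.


ratio = compressed/original = 44485/59314 = 0.749992
savings = 1 - ratio = 1 - 0.749992 = 0.250008
as a percentage: 0.250008 * 100 = 25.0%

Space savings = 1 - 44485/59314 = 25.0%


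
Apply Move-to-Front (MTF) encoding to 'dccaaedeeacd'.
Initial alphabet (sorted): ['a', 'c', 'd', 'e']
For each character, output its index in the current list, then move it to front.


MTF encoding:
'd': index 2 in ['a', 'c', 'd', 'e'] -> ['d', 'a', 'c', 'e']
'c': index 2 in ['d', 'a', 'c', 'e'] -> ['c', 'd', 'a', 'e']
'c': index 0 in ['c', 'd', 'a', 'e'] -> ['c', 'd', 'a', 'e']
'a': index 2 in ['c', 'd', 'a', 'e'] -> ['a', 'c', 'd', 'e']
'a': index 0 in ['a', 'c', 'd', 'e'] -> ['a', 'c', 'd', 'e']
'e': index 3 in ['a', 'c', 'd', 'e'] -> ['e', 'a', 'c', 'd']
'd': index 3 in ['e', 'a', 'c', 'd'] -> ['d', 'e', 'a', 'c']
'e': index 1 in ['d', 'e', 'a', 'c'] -> ['e', 'd', 'a', 'c']
'e': index 0 in ['e', 'd', 'a', 'c'] -> ['e', 'd', 'a', 'c']
'a': index 2 in ['e', 'd', 'a', 'c'] -> ['a', 'e', 'd', 'c']
'c': index 3 in ['a', 'e', 'd', 'c'] -> ['c', 'a', 'e', 'd']
'd': index 3 in ['c', 'a', 'e', 'd'] -> ['d', 'c', 'a', 'e']


Output: [2, 2, 0, 2, 0, 3, 3, 1, 0, 2, 3, 3]


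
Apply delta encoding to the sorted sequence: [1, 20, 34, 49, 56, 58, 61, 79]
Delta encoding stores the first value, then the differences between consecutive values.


First value: 1
Deltas:
  20 - 1 = 19
  34 - 20 = 14
  49 - 34 = 15
  56 - 49 = 7
  58 - 56 = 2
  61 - 58 = 3
  79 - 61 = 18


Delta encoded: [1, 19, 14, 15, 7, 2, 3, 18]


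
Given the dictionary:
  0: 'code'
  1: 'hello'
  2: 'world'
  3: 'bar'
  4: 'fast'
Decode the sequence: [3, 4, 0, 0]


Look up each index in the dictionary:
  3 -> 'bar'
  4 -> 'fast'
  0 -> 'code'
  0 -> 'code'

Decoded: "bar fast code code"


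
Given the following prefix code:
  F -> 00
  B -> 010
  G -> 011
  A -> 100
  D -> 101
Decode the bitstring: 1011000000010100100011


Decoding step by step:
Bits 101 -> D
Bits 100 -> A
Bits 00 -> F
Bits 00 -> F
Bits 010 -> B
Bits 100 -> A
Bits 100 -> A
Bits 011 -> G


Decoded message: DAFFBAAG


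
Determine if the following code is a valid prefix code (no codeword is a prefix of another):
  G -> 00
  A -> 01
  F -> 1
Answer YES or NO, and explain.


Checking each pair (does one codeword prefix another?):
  G='00' vs A='01': no prefix
  G='00' vs F='1': no prefix
  A='01' vs G='00': no prefix
  A='01' vs F='1': no prefix
  F='1' vs G='00': no prefix
  F='1' vs A='01': no prefix
No violation found over all pairs.

YES -- this is a valid prefix code. No codeword is a prefix of any other codeword.


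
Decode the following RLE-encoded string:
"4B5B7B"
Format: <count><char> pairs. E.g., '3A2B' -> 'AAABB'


Expanding each <count><char> pair:
  4B -> 'BBBB'
  5B -> 'BBBBB'
  7B -> 'BBBBBBB'

Decoded = BBBBBBBBBBBBBBBB


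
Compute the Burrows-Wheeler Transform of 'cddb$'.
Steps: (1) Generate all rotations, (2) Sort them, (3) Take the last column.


Rotations (sorted):
  0: $cddb -> last char: b
  1: b$cdd -> last char: d
  2: cddb$ -> last char: $
  3: db$cd -> last char: d
  4: ddb$c -> last char: c


BWT = bd$dc


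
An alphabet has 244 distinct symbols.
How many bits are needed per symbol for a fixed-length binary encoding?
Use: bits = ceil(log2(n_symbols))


log2(244) = 7.9307
Bracket: 2^7 = 128 < 244 <= 2^8 = 256
So ceil(log2(244)) = 8

bits = ceil(log2(244)) = ceil(7.9307) = 8 bits


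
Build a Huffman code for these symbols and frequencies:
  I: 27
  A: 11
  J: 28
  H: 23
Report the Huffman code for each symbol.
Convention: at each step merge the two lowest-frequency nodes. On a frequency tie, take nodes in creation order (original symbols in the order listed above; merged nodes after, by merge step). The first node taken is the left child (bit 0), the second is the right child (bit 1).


Huffman tree construction:
Step 1: Merge A(11) + H(23) = 34
Step 2: Merge I(27) + J(28) = 55
Step 3: Merge (A+H)(34) + (I+J)(55) = 89
Read each symbol's code off the tree from the root (left child = 0, right child = 1).

Codes:
  I: 10 (length 2)
  A: 00 (length 2)
  J: 11 (length 2)
  H: 01 (length 2)
Average code length: 178/89 = 2.0000 bits/symbol


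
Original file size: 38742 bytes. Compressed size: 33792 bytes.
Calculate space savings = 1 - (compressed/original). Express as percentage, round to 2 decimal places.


ratio = compressed/original = 33792/38742 = 0.872232
savings = 1 - ratio = 1 - 0.872232 = 0.127768
as a percentage: 0.127768 * 100 = 12.78%

Space savings = 1 - 33792/38742 = 12.78%


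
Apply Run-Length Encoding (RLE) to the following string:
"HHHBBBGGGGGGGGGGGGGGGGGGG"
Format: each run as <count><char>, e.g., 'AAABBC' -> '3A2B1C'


Scanning runs left to right:
  i=0: run of 'H' x 3 -> '3H'
  i=3: run of 'B' x 3 -> '3B'
  i=6: run of 'G' x 19 -> '19G'

RLE = 3H3B19G


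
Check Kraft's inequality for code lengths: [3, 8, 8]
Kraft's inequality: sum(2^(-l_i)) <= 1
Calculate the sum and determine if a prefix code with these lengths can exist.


Sum = 2^(-3) + 2^(-8) + 2^(-8)
    = 0.125 + 0.00390625 + 0.00390625
    = 34/256 = 0.1328125
Since 0.1328125 <= 1, Kraft's inequality IS satisfied.
A prefix code with these lengths CAN exist.

Kraft sum = 0.1328125. Satisfied.


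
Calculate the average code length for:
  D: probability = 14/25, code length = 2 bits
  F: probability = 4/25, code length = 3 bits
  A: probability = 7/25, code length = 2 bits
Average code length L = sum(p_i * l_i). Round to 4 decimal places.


Weighted contributions p_i * l_i:
  D: (14/25) * 2 = 28/25
  F: (4/25) * 3 = 12/25
  A: (7/25) * 2 = 14/25
Sum = (28 + 12 + 14)/25 = 54/25

L = 54/25 = 2.1600 bits/symbol


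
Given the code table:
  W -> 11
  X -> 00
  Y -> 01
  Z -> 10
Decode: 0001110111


Decoding:
00 -> X
01 -> Y
11 -> W
01 -> Y
11 -> W


Result: XYWYW


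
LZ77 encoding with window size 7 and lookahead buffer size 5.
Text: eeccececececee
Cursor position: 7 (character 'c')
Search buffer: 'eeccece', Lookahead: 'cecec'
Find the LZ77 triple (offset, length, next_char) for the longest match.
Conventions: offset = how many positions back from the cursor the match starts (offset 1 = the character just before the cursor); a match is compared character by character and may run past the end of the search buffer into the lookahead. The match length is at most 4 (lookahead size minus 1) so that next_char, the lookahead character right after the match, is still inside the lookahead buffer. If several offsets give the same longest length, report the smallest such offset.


Try each offset into the search buffer:
  offset=1 (pos 6, char 'e'): match length 0
  offset=2 (pos 5, char 'c'): match length 4
  offset=3 (pos 4, char 'e'): match length 0
  offset=4 (pos 3, char 'c'): match length 4
  offset=5 (pos 2, char 'c'): match length 1
  offset=6 (pos 1, char 'e'): match length 0
  offset=7 (pos 0, char 'e'): match length 0
Longest match has length 4, found at offsets 2, 4; take the smallest, offset 2.
next_char = character at position 7 + 4 = 11 -> 'c'

Best match: offset=2, length=4 (matching 'cece' starting at position 5)
LZ77 triple: (2, 4, 'c')


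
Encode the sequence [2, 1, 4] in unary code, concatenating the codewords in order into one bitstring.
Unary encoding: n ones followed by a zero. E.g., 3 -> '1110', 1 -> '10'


Encode each number as n ones followed by a terminating 0:
  2 -> 110 (3 bits)
  1 -> 10 (2 bits)
  4 -> 11110 (5 bits)
Total length = 3 + 2 + 5 = 10 bits.

Unary([2, 1, 4]) = 1101011110 (10 bits)


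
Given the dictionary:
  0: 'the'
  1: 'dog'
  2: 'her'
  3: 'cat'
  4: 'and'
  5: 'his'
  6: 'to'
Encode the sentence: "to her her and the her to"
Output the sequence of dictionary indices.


Look up each word in the dictionary:
  'to' -> 6
  'her' -> 2
  'her' -> 2
  'and' -> 4
  'the' -> 0
  'her' -> 2
  'to' -> 6

Encoded: [6, 2, 2, 4, 0, 2, 6]


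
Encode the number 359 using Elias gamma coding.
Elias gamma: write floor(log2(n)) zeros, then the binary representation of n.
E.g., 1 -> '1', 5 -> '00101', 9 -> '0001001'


num_bits = floor(log2(359)) + 1 = 9
leading_zeros = num_bits - 1 = 8
binary(359) = 101100111

Elias gamma(359) = '00000000' + '101100111' = 00000000101100111 (17 bits)


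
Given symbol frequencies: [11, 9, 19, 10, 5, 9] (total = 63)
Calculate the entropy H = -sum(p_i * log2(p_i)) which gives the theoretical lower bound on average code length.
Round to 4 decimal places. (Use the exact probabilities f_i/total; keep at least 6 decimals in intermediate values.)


Per-symbol terms -p_i * log2(p_i) with p_i = f_i/63:
  p = 11/63 = 0.174603: log2(p) = -2.517848, -p*log2(p) = 0.439624
  p = 9/63 = 0.142857: log2(p) = -2.807355, -p*log2(p) = 0.401051
  p = 19/63 = 0.301587: log2(p) = -1.729352, -p*log2(p) = 0.521551
  p = 10/63 = 0.158730: log2(p) = -2.655352, -p*log2(p) = 0.421484
  p = 5/63 = 0.079365: log2(p) = -3.655352, -p*log2(p) = 0.290107
  p = 9/63 = 0.142857: log2(p) = -2.807355, -p*log2(p) = 0.401051
H = 0.439624 + 0.401051 + 0.521551 + 0.421484 + 0.290107 + 0.401051 = 2.474868

H = 2.4749 bits/symbol


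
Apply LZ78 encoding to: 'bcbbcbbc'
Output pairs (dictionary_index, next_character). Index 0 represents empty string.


LZ78 encoding steps:
Dictionary: {0: ''}
Step 1: w='' (idx 0), next='b' -> output (0, 'b'), add 'b' as idx 1
Step 2: w='' (idx 0), next='c' -> output (0, 'c'), add 'c' as idx 2
Step 3: w='b' (idx 1), next='b' -> output (1, 'b'), add 'bb' as idx 3
Step 4: w='c' (idx 2), next='b' -> output (2, 'b'), add 'cb' as idx 4
Step 5: w='b' (idx 1), next='c' -> output (1, 'c'), add 'bc' as idx 5


Encoded: [(0, 'b'), (0, 'c'), (1, 'b'), (2, 'b'), (1, 'c')]


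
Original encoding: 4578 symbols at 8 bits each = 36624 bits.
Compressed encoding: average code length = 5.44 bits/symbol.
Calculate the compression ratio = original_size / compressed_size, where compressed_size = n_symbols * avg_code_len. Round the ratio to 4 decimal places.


original_size = n_symbols * orig_bits = 4578 * 8 = 36624 bits
compressed_size = n_symbols * avg_code_len = 4578 * 5.44 = 24904.32 bits
ratio = original_size / compressed_size = 36624 / 24904.32 = 1.4706

Compression ratio = 1.4706


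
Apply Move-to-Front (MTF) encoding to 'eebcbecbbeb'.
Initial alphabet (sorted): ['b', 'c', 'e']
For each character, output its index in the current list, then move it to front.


MTF encoding:
'e': index 2 in ['b', 'c', 'e'] -> ['e', 'b', 'c']
'e': index 0 in ['e', 'b', 'c'] -> ['e', 'b', 'c']
'b': index 1 in ['e', 'b', 'c'] -> ['b', 'e', 'c']
'c': index 2 in ['b', 'e', 'c'] -> ['c', 'b', 'e']
'b': index 1 in ['c', 'b', 'e'] -> ['b', 'c', 'e']
'e': index 2 in ['b', 'c', 'e'] -> ['e', 'b', 'c']
'c': index 2 in ['e', 'b', 'c'] -> ['c', 'e', 'b']
'b': index 2 in ['c', 'e', 'b'] -> ['b', 'c', 'e']
'b': index 0 in ['b', 'c', 'e'] -> ['b', 'c', 'e']
'e': index 2 in ['b', 'c', 'e'] -> ['e', 'b', 'c']
'b': index 1 in ['e', 'b', 'c'] -> ['b', 'e', 'c']


Output: [2, 0, 1, 2, 1, 2, 2, 2, 0, 2, 1]


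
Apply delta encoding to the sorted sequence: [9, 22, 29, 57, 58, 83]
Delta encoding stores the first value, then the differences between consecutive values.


First value: 9
Deltas:
  22 - 9 = 13
  29 - 22 = 7
  57 - 29 = 28
  58 - 57 = 1
  83 - 58 = 25


Delta encoded: [9, 13, 7, 28, 1, 25]


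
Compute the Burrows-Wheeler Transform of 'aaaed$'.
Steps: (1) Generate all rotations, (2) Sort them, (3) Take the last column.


Rotations (sorted):
  0: $aaaed -> last char: d
  1: aaaed$ -> last char: $
  2: aaed$a -> last char: a
  3: aed$aa -> last char: a
  4: d$aaae -> last char: e
  5: ed$aaa -> last char: a


BWT = d$aaea


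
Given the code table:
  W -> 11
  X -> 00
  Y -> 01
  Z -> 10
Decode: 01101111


Decoding:
01 -> Y
10 -> Z
11 -> W
11 -> W


Result: YZWW


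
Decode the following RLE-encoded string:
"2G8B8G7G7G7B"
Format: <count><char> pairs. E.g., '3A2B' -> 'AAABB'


Expanding each <count><char> pair:
  2G -> 'GG'
  8B -> 'BBBBBBBB'
  8G -> 'GGGGGGGG'
  7G -> 'GGGGGGG'
  7G -> 'GGGGGGG'
  7B -> 'BBBBBBB'

Decoded = GGBBBBBBBBGGGGGGGGGGGGGGGGGGGGGGBBBBBBB


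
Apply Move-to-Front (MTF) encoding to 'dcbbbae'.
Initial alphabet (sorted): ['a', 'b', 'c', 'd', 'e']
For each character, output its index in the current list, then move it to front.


MTF encoding:
'd': index 3 in ['a', 'b', 'c', 'd', 'e'] -> ['d', 'a', 'b', 'c', 'e']
'c': index 3 in ['d', 'a', 'b', 'c', 'e'] -> ['c', 'd', 'a', 'b', 'e']
'b': index 3 in ['c', 'd', 'a', 'b', 'e'] -> ['b', 'c', 'd', 'a', 'e']
'b': index 0 in ['b', 'c', 'd', 'a', 'e'] -> ['b', 'c', 'd', 'a', 'e']
'b': index 0 in ['b', 'c', 'd', 'a', 'e'] -> ['b', 'c', 'd', 'a', 'e']
'a': index 3 in ['b', 'c', 'd', 'a', 'e'] -> ['a', 'b', 'c', 'd', 'e']
'e': index 4 in ['a', 'b', 'c', 'd', 'e'] -> ['e', 'a', 'b', 'c', 'd']


Output: [3, 3, 3, 0, 0, 3, 4]


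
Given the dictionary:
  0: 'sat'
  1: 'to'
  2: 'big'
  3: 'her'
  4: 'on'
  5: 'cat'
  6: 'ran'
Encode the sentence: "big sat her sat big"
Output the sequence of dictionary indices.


Look up each word in the dictionary:
  'big' -> 2
  'sat' -> 0
  'her' -> 3
  'sat' -> 0
  'big' -> 2

Encoded: [2, 0, 3, 0, 2]


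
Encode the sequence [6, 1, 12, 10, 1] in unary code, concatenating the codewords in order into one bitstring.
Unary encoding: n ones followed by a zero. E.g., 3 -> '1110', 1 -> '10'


Encode each number as n ones followed by a terminating 0:
  6 -> 1111110 (7 bits)
  1 -> 10 (2 bits)
  12 -> 1111111111110 (13 bits)
  10 -> 11111111110 (11 bits)
  1 -> 10 (2 bits)
Total length = 7 + 2 + 13 + 11 + 2 = 35 bits.

Unary([6, 1, 12, 10, 1]) = 11111101011111111111101111111111010 (35 bits)


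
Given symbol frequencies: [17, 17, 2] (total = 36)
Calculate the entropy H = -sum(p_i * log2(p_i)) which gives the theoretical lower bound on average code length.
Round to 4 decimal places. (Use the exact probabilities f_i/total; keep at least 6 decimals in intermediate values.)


Per-symbol terms -p_i * log2(p_i) with p_i = f_i/36:
  p = 17/36 = 0.472222: log2(p) = -1.082462, -p*log2(p) = 0.511163
  p = 17/36 = 0.472222: log2(p) = -1.082462, -p*log2(p) = 0.511163
  p = 2/36 = 0.055556: log2(p) = -4.169925, -p*log2(p) = 0.231663
H = 0.511163 + 0.511163 + 0.231663 = 1.253989

H = 1.254 bits/symbol


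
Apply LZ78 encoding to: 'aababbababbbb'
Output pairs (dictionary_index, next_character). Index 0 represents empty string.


LZ78 encoding steps:
Dictionary: {0: ''}
Step 1: w='' (idx 0), next='a' -> output (0, 'a'), add 'a' as idx 1
Step 2: w='a' (idx 1), next='b' -> output (1, 'b'), add 'ab' as idx 2
Step 3: w='ab' (idx 2), next='b' -> output (2, 'b'), add 'abb' as idx 3
Step 4: w='ab' (idx 2), next='a' -> output (2, 'a'), add 'aba' as idx 4
Step 5: w='' (idx 0), next='b' -> output (0, 'b'), add 'b' as idx 5
Step 6: w='b' (idx 5), next='b' -> output (5, 'b'), add 'bb' as idx 6
Step 7: w='b' (idx 5), end of input -> output (5, '')


Encoded: [(0, 'a'), (1, 'b'), (2, 'b'), (2, 'a'), (0, 'b'), (5, 'b'), (5, '')]


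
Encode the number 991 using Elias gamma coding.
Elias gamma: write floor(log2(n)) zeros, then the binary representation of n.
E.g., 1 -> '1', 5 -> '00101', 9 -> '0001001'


num_bits = floor(log2(991)) + 1 = 10
leading_zeros = num_bits - 1 = 9
binary(991) = 1111011111

Elias gamma(991) = '000000000' + '1111011111' = 0000000001111011111 (19 bits)


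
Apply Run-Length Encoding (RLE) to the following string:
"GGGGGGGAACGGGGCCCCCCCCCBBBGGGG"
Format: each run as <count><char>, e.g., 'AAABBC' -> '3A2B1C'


Scanning runs left to right:
  i=0: run of 'G' x 7 -> '7G'
  i=7: run of 'A' x 2 -> '2A'
  i=9: run of 'C' x 1 -> '1C'
  i=10: run of 'G' x 4 -> '4G'
  i=14: run of 'C' x 9 -> '9C'
  i=23: run of 'B' x 3 -> '3B'
  i=26: run of 'G' x 4 -> '4G'

RLE = 7G2A1C4G9C3B4G


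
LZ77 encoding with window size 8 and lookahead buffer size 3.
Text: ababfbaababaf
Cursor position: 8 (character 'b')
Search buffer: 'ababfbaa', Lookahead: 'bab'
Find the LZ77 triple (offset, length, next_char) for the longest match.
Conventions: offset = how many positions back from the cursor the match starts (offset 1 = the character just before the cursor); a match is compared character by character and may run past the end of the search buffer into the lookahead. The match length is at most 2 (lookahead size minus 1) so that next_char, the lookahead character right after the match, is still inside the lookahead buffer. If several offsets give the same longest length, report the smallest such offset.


Try each offset into the search buffer:
  offset=1 (pos 7, char 'a'): match length 0
  offset=2 (pos 6, char 'a'): match length 0
  offset=3 (pos 5, char 'b'): match length 2
  offset=4 (pos 4, char 'f'): match length 0
  offset=5 (pos 3, char 'b'): match length 1
  offset=6 (pos 2, char 'a'): match length 0
  offset=7 (pos 1, char 'b'): match length 2
  offset=8 (pos 0, char 'a'): match length 0
Longest match has length 2, found at offsets 3, 7; take the smallest, offset 3.
next_char = character at position 8 + 2 = 10 -> 'b'

Best match: offset=3, length=2 (matching 'ba' starting at position 5)
LZ77 triple: (3, 2, 'b')


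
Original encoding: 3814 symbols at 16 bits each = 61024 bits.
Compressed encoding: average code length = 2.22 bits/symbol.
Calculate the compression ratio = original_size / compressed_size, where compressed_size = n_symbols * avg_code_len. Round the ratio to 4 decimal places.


original_size = n_symbols * orig_bits = 3814 * 16 = 61024 bits
compressed_size = n_symbols * avg_code_len = 3814 * 2.22 = 8467.08 bits
ratio = original_size / compressed_size = 61024 / 8467.08 = 7.2072

Compression ratio = 7.2072


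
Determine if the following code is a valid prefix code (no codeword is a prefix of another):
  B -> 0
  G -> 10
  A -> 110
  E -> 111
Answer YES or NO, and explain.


Checking each pair (does one codeword prefix another?):
  B='0' vs G='10': no prefix
  B='0' vs A='110': no prefix
  B='0' vs E='111': no prefix
  G='10' vs B='0': no prefix
  G='10' vs A='110': no prefix
  G='10' vs E='111': no prefix
  A='110' vs B='0': no prefix
  A='110' vs G='10': no prefix
  A='110' vs E='111': no prefix
  E='111' vs B='0': no prefix
  E='111' vs G='10': no prefix
  E='111' vs A='110': no prefix
No violation found over all pairs.

YES -- this is a valid prefix code. No codeword is a prefix of any other codeword.


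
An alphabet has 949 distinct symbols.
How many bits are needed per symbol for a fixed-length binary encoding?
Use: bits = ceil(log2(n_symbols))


log2(949) = 9.8903
Bracket: 2^9 = 512 < 949 <= 2^10 = 1024
So ceil(log2(949)) = 10

bits = ceil(log2(949)) = ceil(9.8903) = 10 bits


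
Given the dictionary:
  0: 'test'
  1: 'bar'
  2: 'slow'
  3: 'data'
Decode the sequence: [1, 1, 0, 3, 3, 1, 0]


Look up each index in the dictionary:
  1 -> 'bar'
  1 -> 'bar'
  0 -> 'test'
  3 -> 'data'
  3 -> 'data'
  1 -> 'bar'
  0 -> 'test'

Decoded: "bar bar test data data bar test"


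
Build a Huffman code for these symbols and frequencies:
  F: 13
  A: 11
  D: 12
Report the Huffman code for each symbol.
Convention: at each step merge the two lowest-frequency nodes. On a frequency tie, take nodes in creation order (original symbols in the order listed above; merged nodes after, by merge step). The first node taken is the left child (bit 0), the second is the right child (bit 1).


Huffman tree construction:
Step 1: Merge A(11) + D(12) = 23
Step 2: Merge F(13) + (A+D)(23) = 36
Read each symbol's code off the tree from the root (left child = 0, right child = 1).

Codes:
  F: 0 (length 1)
  A: 10 (length 2)
  D: 11 (length 2)
Average code length: 59/36 = 1.6389 bits/symbol


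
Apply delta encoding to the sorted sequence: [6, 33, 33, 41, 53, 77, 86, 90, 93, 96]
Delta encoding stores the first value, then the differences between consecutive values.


First value: 6
Deltas:
  33 - 6 = 27
  33 - 33 = 0
  41 - 33 = 8
  53 - 41 = 12
  77 - 53 = 24
  86 - 77 = 9
  90 - 86 = 4
  93 - 90 = 3
  96 - 93 = 3


Delta encoded: [6, 27, 0, 8, 12, 24, 9, 4, 3, 3]


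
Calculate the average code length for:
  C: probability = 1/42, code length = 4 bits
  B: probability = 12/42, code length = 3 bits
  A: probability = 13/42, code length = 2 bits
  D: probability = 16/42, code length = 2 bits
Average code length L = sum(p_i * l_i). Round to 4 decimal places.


Weighted contributions p_i * l_i:
  C: (1/42) * 4 = 4/42
  B: (12/42) * 3 = 36/42
  A: (13/42) * 2 = 26/42
  D: (16/42) * 2 = 32/42
Sum = (4 + 36 + 26 + 32)/42 = 98/42

L = 98/42 = 2.3333 bits/symbol


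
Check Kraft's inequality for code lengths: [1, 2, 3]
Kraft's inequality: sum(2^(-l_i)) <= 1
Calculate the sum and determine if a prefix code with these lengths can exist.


Sum = 2^(-1) + 2^(-2) + 2^(-3)
    = 0.5 + 0.25 + 0.125
    = 7/8 = 0.875
Since 0.875 <= 1, Kraft's inequality IS satisfied.
A prefix code with these lengths CAN exist.

Kraft sum = 0.875. Satisfied.


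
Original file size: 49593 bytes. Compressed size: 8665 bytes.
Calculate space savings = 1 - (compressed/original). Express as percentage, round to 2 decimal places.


ratio = compressed/original = 8665/49593 = 0.174722
savings = 1 - ratio = 1 - 0.174722 = 0.825278
as a percentage: 0.825278 * 100 = 82.53%

Space savings = 1 - 8665/49593 = 82.53%


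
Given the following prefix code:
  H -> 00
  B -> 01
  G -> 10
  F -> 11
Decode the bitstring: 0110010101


Decoding step by step:
Bits 01 -> B
Bits 10 -> G
Bits 01 -> B
Bits 01 -> B
Bits 01 -> B


Decoded message: BGBBB


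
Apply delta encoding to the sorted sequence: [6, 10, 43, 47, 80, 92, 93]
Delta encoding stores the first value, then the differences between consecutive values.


First value: 6
Deltas:
  10 - 6 = 4
  43 - 10 = 33
  47 - 43 = 4
  80 - 47 = 33
  92 - 80 = 12
  93 - 92 = 1


Delta encoded: [6, 4, 33, 4, 33, 12, 1]


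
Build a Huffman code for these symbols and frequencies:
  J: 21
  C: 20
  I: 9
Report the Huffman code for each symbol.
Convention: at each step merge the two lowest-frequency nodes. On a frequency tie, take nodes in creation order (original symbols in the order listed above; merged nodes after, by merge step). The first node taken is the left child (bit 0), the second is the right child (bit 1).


Huffman tree construction:
Step 1: Merge I(9) + C(20) = 29
Step 2: Merge J(21) + (I+C)(29) = 50
Read each symbol's code off the tree from the root (left child = 0, right child = 1).

Codes:
  J: 0 (length 1)
  C: 11 (length 2)
  I: 10 (length 2)
Average code length: 79/50 = 1.5800 bits/symbol


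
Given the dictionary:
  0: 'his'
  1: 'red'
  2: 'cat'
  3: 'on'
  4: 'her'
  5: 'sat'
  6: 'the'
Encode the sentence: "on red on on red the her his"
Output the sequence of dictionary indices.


Look up each word in the dictionary:
  'on' -> 3
  'red' -> 1
  'on' -> 3
  'on' -> 3
  'red' -> 1
  'the' -> 6
  'her' -> 4
  'his' -> 0

Encoded: [3, 1, 3, 3, 1, 6, 4, 0]


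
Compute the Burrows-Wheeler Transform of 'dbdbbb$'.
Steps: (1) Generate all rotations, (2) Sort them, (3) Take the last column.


Rotations (sorted):
  0: $dbdbbb -> last char: b
  1: b$dbdbb -> last char: b
  2: bb$dbdb -> last char: b
  3: bbb$dbd -> last char: d
  4: bdbbb$d -> last char: d
  5: dbbb$db -> last char: b
  6: dbdbbb$ -> last char: $


BWT = bbbddb$


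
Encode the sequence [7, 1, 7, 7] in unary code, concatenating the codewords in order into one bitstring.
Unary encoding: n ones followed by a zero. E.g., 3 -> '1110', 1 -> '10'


Encode each number as n ones followed by a terminating 0:
  7 -> 11111110 (8 bits)
  1 -> 10 (2 bits)
  7 -> 11111110 (8 bits)
  7 -> 11111110 (8 bits)
Total length = 8 + 2 + 8 + 8 = 26 bits.

Unary([7, 1, 7, 7]) = 11111110101111111011111110 (26 bits)


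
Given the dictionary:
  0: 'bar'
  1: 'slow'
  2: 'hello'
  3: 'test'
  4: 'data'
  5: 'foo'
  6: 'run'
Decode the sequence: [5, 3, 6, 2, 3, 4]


Look up each index in the dictionary:
  5 -> 'foo'
  3 -> 'test'
  6 -> 'run'
  2 -> 'hello'
  3 -> 'test'
  4 -> 'data'

Decoded: "foo test run hello test data"


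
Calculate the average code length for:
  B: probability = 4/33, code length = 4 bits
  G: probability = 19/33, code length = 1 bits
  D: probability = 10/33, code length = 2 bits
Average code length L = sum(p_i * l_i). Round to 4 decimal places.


Weighted contributions p_i * l_i:
  B: (4/33) * 4 = 16/33
  G: (19/33) * 1 = 19/33
  D: (10/33) * 2 = 20/33
Sum = (16 + 19 + 20)/33 = 55/33

L = 55/33 = 1.6667 bits/symbol


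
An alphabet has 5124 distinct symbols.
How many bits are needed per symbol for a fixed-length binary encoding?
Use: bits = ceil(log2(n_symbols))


log2(5124) = 12.3231
Bracket: 2^12 = 4096 < 5124 <= 2^13 = 8192
So ceil(log2(5124)) = 13

bits = ceil(log2(5124)) = ceil(12.3231) = 13 bits


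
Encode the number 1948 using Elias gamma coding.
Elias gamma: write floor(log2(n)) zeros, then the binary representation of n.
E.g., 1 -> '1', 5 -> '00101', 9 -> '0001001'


num_bits = floor(log2(1948)) + 1 = 11
leading_zeros = num_bits - 1 = 10
binary(1948) = 11110011100

Elias gamma(1948) = '0000000000' + '11110011100' = 000000000011110011100 (21 bits)


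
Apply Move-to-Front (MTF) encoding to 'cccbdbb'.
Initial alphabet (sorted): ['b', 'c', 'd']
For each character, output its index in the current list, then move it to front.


MTF encoding:
'c': index 1 in ['b', 'c', 'd'] -> ['c', 'b', 'd']
'c': index 0 in ['c', 'b', 'd'] -> ['c', 'b', 'd']
'c': index 0 in ['c', 'b', 'd'] -> ['c', 'b', 'd']
'b': index 1 in ['c', 'b', 'd'] -> ['b', 'c', 'd']
'd': index 2 in ['b', 'c', 'd'] -> ['d', 'b', 'c']
'b': index 1 in ['d', 'b', 'c'] -> ['b', 'd', 'c']
'b': index 0 in ['b', 'd', 'c'] -> ['b', 'd', 'c']


Output: [1, 0, 0, 1, 2, 1, 0]


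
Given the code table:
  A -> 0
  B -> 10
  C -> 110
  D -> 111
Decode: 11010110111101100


Decoding:
110 -> C
10 -> B
110 -> C
111 -> D
10 -> B
110 -> C
0 -> A


Result: CBCDBCA


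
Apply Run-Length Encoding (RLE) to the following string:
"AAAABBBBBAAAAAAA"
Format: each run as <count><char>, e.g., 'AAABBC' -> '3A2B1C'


Scanning runs left to right:
  i=0: run of 'A' x 4 -> '4A'
  i=4: run of 'B' x 5 -> '5B'
  i=9: run of 'A' x 7 -> '7A'

RLE = 4A5B7A


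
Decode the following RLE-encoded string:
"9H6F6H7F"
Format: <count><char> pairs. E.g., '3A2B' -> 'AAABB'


Expanding each <count><char> pair:
  9H -> 'HHHHHHHHH'
  6F -> 'FFFFFF'
  6H -> 'HHHHHH'
  7F -> 'FFFFFFF'

Decoded = HHHHHHHHHFFFFFFHHHHHHFFFFFFF


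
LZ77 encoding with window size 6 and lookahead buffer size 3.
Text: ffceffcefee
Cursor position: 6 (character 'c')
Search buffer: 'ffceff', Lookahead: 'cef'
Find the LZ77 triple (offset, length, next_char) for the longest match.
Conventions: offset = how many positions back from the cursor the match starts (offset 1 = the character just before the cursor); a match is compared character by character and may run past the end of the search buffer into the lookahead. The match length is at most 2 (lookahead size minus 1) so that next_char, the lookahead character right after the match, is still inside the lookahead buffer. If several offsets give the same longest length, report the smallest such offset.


Try each offset into the search buffer:
  offset=1 (pos 5, char 'f'): match length 0
  offset=2 (pos 4, char 'f'): match length 0
  offset=3 (pos 3, char 'e'): match length 0
  offset=4 (pos 2, char 'c'): match length 2
  offset=5 (pos 1, char 'f'): match length 0
  offset=6 (pos 0, char 'f'): match length 0
Longest match has length 2 at offset 4.
next_char = character at position 6 + 2 = 8 -> 'f'

Best match: offset=4, length=2 (matching 'ce' starting at position 2)
LZ77 triple: (4, 2, 'f')


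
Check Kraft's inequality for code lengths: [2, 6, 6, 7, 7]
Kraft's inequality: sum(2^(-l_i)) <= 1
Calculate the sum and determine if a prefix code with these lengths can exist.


Sum = 2^(-2) + 2^(-6) + 2^(-6) + 2^(-7) + 2^(-7)
    = 0.25 + 0.015625 + 0.015625 + 0.0078125 + 0.0078125
    = 38/128 = 0.296875
Since 0.296875 <= 1, Kraft's inequality IS satisfied.
A prefix code with these lengths CAN exist.

Kraft sum = 0.296875. Satisfied.


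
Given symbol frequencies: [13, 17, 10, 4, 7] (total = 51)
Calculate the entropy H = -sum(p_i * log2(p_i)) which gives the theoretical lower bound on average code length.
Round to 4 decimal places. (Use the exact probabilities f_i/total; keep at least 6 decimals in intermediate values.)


Per-symbol terms -p_i * log2(p_i) with p_i = f_i/51:
  p = 13/51 = 0.254902: log2(p) = -1.971986, -p*log2(p) = 0.502663
  p = 17/51 = 0.333333: log2(p) = -1.584963, -p*log2(p) = 0.528321
  p = 10/51 = 0.196078: log2(p) = -2.350497, -p*log2(p) = 0.460882
  p = 4/51 = 0.078431: log2(p) = -3.672425, -p*log2(p) = 0.288033
  p = 7/51 = 0.137255: log2(p) = -2.865070, -p*log2(p) = 0.393245
H = 0.502663 + 0.528321 + 0.460882 + 0.288033 + 0.393245 = 2.173144

H = 2.1731 bits/symbol


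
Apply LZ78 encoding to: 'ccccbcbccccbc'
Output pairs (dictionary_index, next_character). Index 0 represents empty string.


LZ78 encoding steps:
Dictionary: {0: ''}
Step 1: w='' (idx 0), next='c' -> output (0, 'c'), add 'c' as idx 1
Step 2: w='c' (idx 1), next='c' -> output (1, 'c'), add 'cc' as idx 2
Step 3: w='c' (idx 1), next='b' -> output (1, 'b'), add 'cb' as idx 3
Step 4: w='cb' (idx 3), next='c' -> output (3, 'c'), add 'cbc' as idx 4
Step 5: w='cc' (idx 2), next='c' -> output (2, 'c'), add 'ccc' as idx 5
Step 6: w='' (idx 0), next='b' -> output (0, 'b'), add 'b' as idx 6
Step 7: w='c' (idx 1), end of input -> output (1, '')


Encoded: [(0, 'c'), (1, 'c'), (1, 'b'), (3, 'c'), (2, 'c'), (0, 'b'), (1, '')]


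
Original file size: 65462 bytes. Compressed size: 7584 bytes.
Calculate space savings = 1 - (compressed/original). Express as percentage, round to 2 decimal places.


ratio = compressed/original = 7584/65462 = 0.115853
savings = 1 - ratio = 1 - 0.115853 = 0.884147
as a percentage: 0.884147 * 100 = 88.41%

Space savings = 1 - 7584/65462 = 88.41%


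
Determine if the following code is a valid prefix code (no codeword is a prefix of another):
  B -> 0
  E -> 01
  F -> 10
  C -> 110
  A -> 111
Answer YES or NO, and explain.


Checking each pair (does one codeword prefix another?):
  B='0' vs E='01': prefix -- VIOLATION

NO -- this is NOT a valid prefix code. B (0) is a prefix of E (01).


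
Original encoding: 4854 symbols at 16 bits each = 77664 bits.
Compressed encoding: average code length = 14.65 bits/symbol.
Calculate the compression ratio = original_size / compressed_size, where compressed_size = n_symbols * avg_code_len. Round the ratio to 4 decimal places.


original_size = n_symbols * orig_bits = 4854 * 16 = 77664 bits
compressed_size = n_symbols * avg_code_len = 4854 * 14.65 = 71111.1 bits
ratio = original_size / compressed_size = 77664 / 71111.1 = 1.0922

Compression ratio = 1.0922


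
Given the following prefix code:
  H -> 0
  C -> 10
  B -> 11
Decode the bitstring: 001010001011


Decoding step by step:
Bits 0 -> H
Bits 0 -> H
Bits 10 -> C
Bits 10 -> C
Bits 0 -> H
Bits 0 -> H
Bits 10 -> C
Bits 11 -> B


Decoded message: HHCCHHCB


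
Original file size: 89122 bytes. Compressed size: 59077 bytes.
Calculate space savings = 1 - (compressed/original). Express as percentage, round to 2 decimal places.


ratio = compressed/original = 59077/89122 = 0.662878
savings = 1 - ratio = 1 - 0.662878 = 0.337122
as a percentage: 0.337122 * 100 = 33.71%

Space savings = 1 - 59077/89122 = 33.71%


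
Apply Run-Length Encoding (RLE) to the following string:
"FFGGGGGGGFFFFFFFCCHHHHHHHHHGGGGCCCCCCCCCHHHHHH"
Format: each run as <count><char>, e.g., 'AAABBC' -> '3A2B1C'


Scanning runs left to right:
  i=0: run of 'F' x 2 -> '2F'
  i=2: run of 'G' x 7 -> '7G'
  i=9: run of 'F' x 7 -> '7F'
  i=16: run of 'C' x 2 -> '2C'
  i=18: run of 'H' x 9 -> '9H'
  i=27: run of 'G' x 4 -> '4G'
  i=31: run of 'C' x 9 -> '9C'
  i=40: run of 'H' x 6 -> '6H'

RLE = 2F7G7F2C9H4G9C6H


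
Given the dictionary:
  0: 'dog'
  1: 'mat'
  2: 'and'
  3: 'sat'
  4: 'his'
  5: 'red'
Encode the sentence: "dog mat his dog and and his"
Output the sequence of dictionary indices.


Look up each word in the dictionary:
  'dog' -> 0
  'mat' -> 1
  'his' -> 4
  'dog' -> 0
  'and' -> 2
  'and' -> 2
  'his' -> 4

Encoded: [0, 1, 4, 0, 2, 2, 4]


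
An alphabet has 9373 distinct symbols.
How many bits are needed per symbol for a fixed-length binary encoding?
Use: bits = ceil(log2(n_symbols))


log2(9373) = 13.1943
Bracket: 2^13 = 8192 < 9373 <= 2^14 = 16384
So ceil(log2(9373)) = 14

bits = ceil(log2(9373)) = ceil(13.1943) = 14 bits


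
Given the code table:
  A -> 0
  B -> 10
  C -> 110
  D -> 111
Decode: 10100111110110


Decoding:
10 -> B
10 -> B
0 -> A
111 -> D
110 -> C
110 -> C


Result: BBADCC


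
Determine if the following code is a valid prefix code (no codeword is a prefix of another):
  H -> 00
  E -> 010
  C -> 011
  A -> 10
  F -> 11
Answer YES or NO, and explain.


Checking each pair (does one codeword prefix another?):
  H='00' vs E='010': no prefix
  H='00' vs C='011': no prefix
  H='00' vs A='10': no prefix
  H='00' vs F='11': no prefix
  E='010' vs H='00': no prefix
  E='010' vs C='011': no prefix
  E='010' vs A='10': no prefix
  E='010' vs F='11': no prefix
  C='011' vs H='00': no prefix
  C='011' vs E='010': no prefix
  C='011' vs A='10': no prefix
  C='011' vs F='11': no prefix
  A='10' vs H='00': no prefix
  A='10' vs E='010': no prefix
  A='10' vs C='011': no prefix
  A='10' vs F='11': no prefix
  F='11' vs H='00': no prefix
  F='11' vs E='010': no prefix
  F='11' vs C='011': no prefix
  F='11' vs A='10': no prefix
No violation found over all pairs.

YES -- this is a valid prefix code. No codeword is a prefix of any other codeword.


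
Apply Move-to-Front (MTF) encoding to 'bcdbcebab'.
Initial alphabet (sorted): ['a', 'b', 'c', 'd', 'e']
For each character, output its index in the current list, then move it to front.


MTF encoding:
'b': index 1 in ['a', 'b', 'c', 'd', 'e'] -> ['b', 'a', 'c', 'd', 'e']
'c': index 2 in ['b', 'a', 'c', 'd', 'e'] -> ['c', 'b', 'a', 'd', 'e']
'd': index 3 in ['c', 'b', 'a', 'd', 'e'] -> ['d', 'c', 'b', 'a', 'e']
'b': index 2 in ['d', 'c', 'b', 'a', 'e'] -> ['b', 'd', 'c', 'a', 'e']
'c': index 2 in ['b', 'd', 'c', 'a', 'e'] -> ['c', 'b', 'd', 'a', 'e']
'e': index 4 in ['c', 'b', 'd', 'a', 'e'] -> ['e', 'c', 'b', 'd', 'a']
'b': index 2 in ['e', 'c', 'b', 'd', 'a'] -> ['b', 'e', 'c', 'd', 'a']
'a': index 4 in ['b', 'e', 'c', 'd', 'a'] -> ['a', 'b', 'e', 'c', 'd']
'b': index 1 in ['a', 'b', 'e', 'c', 'd'] -> ['b', 'a', 'e', 'c', 'd']


Output: [1, 2, 3, 2, 2, 4, 2, 4, 1]
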